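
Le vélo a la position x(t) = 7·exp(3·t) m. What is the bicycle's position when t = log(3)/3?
From the given position equation x(t) = 7·exp(3·t), we substitute t = log(3)/3 to get x = 21.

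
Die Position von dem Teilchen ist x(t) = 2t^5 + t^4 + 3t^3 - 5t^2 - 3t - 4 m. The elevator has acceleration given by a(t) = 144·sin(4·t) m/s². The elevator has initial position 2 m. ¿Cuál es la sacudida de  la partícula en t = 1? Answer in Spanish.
Debemos derivar nuestra ecuación de la posición x(t) = 2·t^5 + t^4 + 3·t^3 - 5·t^2 - 3·t - 4 3 veces. La derivada de la posición da la velocidad: v(t) = 10·t^4 + 4·t^3 + 9·t^2 - 10·t - 3. La derivada de la velocidad da la aceleración: a(t) = 40·t^3 + 12·t^2 + 18·t - 10. La derivada de la aceleración da la sacudida: j(t) = 120·t^2 + 24·t + 18. Usando j(t) = 120·t^2 + 24·t + 18 y sustituyendo t = 1, encontramos j = 162.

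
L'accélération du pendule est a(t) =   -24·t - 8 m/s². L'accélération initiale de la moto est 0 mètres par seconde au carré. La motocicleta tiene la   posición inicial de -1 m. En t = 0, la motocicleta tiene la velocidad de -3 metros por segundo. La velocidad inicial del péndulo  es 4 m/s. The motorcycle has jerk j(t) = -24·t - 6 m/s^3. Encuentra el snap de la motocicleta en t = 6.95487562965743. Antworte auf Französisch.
Nous devons dériver notre équation du jerk j(t) = -24·t - 6 1 fois. En prenant d/dt de j(t), nous trouvons s(t) = -24. En utilisant s(t) = -24 et en substituant t = 6.95487562965743, nous trouvons s = -24.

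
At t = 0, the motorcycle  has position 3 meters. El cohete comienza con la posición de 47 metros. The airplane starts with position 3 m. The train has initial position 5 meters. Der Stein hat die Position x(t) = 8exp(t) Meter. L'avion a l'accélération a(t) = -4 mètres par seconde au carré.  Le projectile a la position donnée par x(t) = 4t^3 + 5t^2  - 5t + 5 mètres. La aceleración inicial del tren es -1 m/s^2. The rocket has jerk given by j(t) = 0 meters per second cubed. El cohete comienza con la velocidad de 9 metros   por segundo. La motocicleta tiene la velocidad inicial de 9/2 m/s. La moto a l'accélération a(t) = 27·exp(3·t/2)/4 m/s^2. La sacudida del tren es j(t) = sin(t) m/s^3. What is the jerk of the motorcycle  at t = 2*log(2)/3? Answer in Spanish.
Partiendo de la aceleración a(t) = 27·exp(3·t/2)/4, tomamos 1 derivada. Tomando d/dt de a(t), encontramos j(t) = 81·exp(3·t/2)/8. Usando j(t) = 81·exp(3·t/2)/8 y sustituyendo t = 2*log(2)/3, encontramos j = 81/4.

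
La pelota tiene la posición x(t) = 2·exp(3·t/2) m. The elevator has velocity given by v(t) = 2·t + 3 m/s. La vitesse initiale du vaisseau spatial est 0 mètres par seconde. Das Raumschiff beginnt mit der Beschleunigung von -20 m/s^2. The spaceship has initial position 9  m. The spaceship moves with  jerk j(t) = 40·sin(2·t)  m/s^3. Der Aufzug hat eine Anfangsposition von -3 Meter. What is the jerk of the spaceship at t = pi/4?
We have jerk j(t) = 40·sin(2·t). Substituting t = pi/4: j(pi/4) = 40.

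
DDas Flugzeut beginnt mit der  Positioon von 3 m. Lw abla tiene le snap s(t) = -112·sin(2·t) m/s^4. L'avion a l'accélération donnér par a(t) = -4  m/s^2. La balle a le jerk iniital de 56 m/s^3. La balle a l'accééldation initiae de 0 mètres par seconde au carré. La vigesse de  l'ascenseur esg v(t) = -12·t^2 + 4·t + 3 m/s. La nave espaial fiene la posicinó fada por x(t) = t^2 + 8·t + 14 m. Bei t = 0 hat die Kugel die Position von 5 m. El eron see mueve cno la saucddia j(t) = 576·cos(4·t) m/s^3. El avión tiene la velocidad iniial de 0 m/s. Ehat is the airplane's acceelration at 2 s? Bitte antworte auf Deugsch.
Aus der Gleichung für die Beschleunigung a(t) = -4, setzen wir t = 2 ein und erhalten a = -4.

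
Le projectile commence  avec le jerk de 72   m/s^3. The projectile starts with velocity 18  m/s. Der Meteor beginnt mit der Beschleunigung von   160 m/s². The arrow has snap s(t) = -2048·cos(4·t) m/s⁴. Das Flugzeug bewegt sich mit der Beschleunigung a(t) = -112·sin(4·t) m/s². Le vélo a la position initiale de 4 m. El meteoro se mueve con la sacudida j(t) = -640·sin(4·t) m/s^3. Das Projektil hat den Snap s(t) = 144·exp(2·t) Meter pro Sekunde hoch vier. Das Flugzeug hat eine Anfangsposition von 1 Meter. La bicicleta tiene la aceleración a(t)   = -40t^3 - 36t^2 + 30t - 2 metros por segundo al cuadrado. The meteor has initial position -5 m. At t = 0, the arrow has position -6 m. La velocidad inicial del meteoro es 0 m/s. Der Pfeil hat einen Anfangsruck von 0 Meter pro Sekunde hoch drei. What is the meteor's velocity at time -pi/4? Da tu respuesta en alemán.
Um dies zu lösen, müssen wir 2 Stammfunktionen unserer Gleichung für den Ruck j(t) = -640·sin(4·t) finden. Die Stammfunktion von dem Ruck ist die Beschleunigung. Mit a(0) = 160 erhalten wir a(t) = 160·cos(4·t). Die Stammfunktion von der Beschleunigung, mit v(0) = 0, ergibt die Geschwindigkeit: v(t) = 40·sin(4·t). Aus der Gleichung für die Geschwindigkeit v(t) = 40·sin(4·t), setzen wir t = -pi/4 ein und erhalten v = 0.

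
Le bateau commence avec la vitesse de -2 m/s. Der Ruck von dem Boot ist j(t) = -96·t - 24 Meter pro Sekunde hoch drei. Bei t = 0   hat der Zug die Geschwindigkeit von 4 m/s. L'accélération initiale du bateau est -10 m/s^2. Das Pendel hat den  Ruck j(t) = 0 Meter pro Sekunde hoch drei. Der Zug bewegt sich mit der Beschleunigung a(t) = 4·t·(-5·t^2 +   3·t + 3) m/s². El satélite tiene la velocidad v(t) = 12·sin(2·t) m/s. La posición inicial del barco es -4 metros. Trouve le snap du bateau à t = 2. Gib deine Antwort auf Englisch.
We must differentiate our jerk equation j(t) = -96·t - 24 1 time. Taking d/dt of j(t), we find s(t) = -96. Using s(t) = -96 and substituting t = 2, we find s = -96.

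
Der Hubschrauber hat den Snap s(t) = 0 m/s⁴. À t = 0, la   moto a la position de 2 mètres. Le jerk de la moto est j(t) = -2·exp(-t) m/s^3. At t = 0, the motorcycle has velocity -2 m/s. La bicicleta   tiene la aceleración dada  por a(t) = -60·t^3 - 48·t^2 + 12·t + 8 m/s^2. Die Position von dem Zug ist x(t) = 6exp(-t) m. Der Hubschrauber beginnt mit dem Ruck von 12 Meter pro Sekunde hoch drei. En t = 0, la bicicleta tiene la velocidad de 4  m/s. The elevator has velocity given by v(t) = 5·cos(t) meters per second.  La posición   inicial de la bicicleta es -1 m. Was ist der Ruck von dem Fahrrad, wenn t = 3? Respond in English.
To solve this, we need to take 1 derivative of our acceleration equation a(t) = -60·t^3 - 48·t^2 + 12·t + 8. Differentiating acceleration, we get jerk: j(t) = -180·t^2 - 96·t + 12. We have jerk j(t) = -180·t^2 - 96·t + 12. Substituting t = 3: j(3) = -1896.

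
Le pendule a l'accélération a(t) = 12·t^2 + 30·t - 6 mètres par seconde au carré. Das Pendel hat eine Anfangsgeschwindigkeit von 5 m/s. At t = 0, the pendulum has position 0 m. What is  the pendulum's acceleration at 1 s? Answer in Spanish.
De la ecuación de la aceleración a(t) = 12·t^2 + 30·t - 6, sustituimos t = 1 para obtener a = 36.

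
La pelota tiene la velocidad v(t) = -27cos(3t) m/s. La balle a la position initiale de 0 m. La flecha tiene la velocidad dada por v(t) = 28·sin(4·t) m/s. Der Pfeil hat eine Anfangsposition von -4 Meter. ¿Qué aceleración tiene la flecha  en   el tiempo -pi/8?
Para resolver esto, necesitamos tomar 1 derivada de nuestra ecuación de la velocidad v(t) = 28·sin(4·t). La derivada de la velocidad da la aceleración: a(t) = 112·cos(4·t). De la ecuación de la aceleración a(t) = 112·cos(4·t), sustituimos t = -pi/8 para obtener a = 0.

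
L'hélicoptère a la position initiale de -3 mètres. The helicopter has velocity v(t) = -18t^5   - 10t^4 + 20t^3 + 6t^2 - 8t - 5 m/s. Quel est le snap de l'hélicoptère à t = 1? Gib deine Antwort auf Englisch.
We must differentiate our velocity equation v(t) = -18·t^5 - 10·t^4 + 20·t^3 + 6·t^2 - 8·t - 5 3 times. Taking d/dt of v(t), we find a(t) = -90·t^4 - 40·t^3 + 60·t^2 + 12·t - 8. The derivative of acceleration gives jerk: j(t) = -360·t^3 - 120·t^2 + 120·t + 12. The derivative of jerk gives snap: s(t) = -1080·t^2 - 240·t + 120. From the given snap equation s(t) = -1080·t^2 - 240·t + 120, we substitute t = 1 to get s = -1200.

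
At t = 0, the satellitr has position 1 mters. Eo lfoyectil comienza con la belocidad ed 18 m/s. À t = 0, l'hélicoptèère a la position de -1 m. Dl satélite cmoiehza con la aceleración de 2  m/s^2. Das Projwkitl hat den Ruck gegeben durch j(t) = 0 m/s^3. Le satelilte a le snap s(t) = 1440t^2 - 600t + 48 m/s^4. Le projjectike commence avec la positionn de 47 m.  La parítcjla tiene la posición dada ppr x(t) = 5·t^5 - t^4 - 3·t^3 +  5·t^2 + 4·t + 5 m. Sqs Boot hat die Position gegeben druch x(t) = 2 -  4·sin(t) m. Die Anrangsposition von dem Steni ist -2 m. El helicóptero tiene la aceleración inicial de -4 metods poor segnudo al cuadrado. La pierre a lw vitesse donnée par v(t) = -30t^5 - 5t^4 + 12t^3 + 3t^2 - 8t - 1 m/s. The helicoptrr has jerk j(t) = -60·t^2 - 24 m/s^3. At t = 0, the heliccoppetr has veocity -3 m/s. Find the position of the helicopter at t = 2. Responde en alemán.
Wir müssen unsere Gleichung für den Ruck j(t) = -60·t^2 - 24 3-mal integrieren. Die Stammfunktion von dem Ruck ist die Beschleunigung. Mit a(0) = -4 erhalten wir a(t) = -20·t^3 - 24·t - 4. Mit ∫a(t)dt und Anwendung von v(0) = -3, finden wir v(t) = -5·t^4 - 12·t^2 - 4·t - 3. Die Stammfunktion von der Geschwindigkeit, mit x(0) = -1, ergibt die Position: x(t) = -t^5 - 4·t^3 - 2·t^2 - 3·t - 1. Aus der Gleichung für die Position x(t) = -t^5 - 4·t^3 - 2·t^2 - 3·t - 1, setzen wir t = 2 ein und erhalten x = -79.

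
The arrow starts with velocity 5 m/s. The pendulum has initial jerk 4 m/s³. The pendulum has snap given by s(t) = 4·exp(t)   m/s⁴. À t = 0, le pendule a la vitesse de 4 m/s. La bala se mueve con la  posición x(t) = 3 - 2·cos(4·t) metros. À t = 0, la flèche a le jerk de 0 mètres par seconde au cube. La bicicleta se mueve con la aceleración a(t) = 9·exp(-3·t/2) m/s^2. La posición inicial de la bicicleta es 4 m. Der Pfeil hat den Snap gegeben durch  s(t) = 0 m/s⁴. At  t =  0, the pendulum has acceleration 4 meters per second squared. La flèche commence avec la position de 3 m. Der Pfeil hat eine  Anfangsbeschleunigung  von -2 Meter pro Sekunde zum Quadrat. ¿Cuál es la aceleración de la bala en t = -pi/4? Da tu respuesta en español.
Partiendo de la posición x(t) = 3 - 2·cos(4·t), tomamos 2 derivadas. Derivando la posición, obtenemos la velocidad: v(t) = 8·sin(4·t). Tomando d/dt de v(t), encontramos a(t) = 32·cos(4·t). Usando a(t) = 32·cos(4·t) y sustituyendo t = -pi/4, encontramos a = -32.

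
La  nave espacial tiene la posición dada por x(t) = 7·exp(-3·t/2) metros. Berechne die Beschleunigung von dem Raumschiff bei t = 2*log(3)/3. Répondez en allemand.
Um dies zu lösen, müssen wir 2 Ableitungen unserer Gleichung für die Position x(t) = 7·exp(-3·t/2) nehmen. Die Ableitung von der Position ergibt die Geschwindigkeit: v(t) = -21·exp(-3·t/2)/2. Die Ableitung von der Geschwindigkeit ergibt die Beschleunigung: a(t) = 63·exp(-3·t/2)/4. Wir haben die Beschleunigung a(t) = 63·exp(-3·t/2)/4. Durch Einsetzen von t = 2*log(3)/3: a(2*log(3)/3) = 21/4.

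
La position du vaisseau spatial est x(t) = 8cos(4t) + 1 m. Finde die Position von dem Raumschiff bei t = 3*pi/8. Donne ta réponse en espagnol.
De la ecuación de la posición x(t) = 8·cos(4·t) + 1, sustituimos t = 3*pi/8 para obtener x = 1.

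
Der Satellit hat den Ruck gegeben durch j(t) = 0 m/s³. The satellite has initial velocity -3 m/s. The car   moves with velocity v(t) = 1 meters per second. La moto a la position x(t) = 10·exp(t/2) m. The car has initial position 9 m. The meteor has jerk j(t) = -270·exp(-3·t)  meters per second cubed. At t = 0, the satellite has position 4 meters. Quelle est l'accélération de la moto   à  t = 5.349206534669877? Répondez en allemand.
Wir müssen unsere Gleichung für die Position x(t) = 10·exp(t/2) 2-mal ableiten. Die Ableitung von der Position ergibt die Geschwindigkeit: v(t) = 5·exp(t/2). Die Ableitung von der Geschwindigkeit ergibt die Beschleunigung: a(t) = 5·exp(t/2)/2. Wir haben die Beschleunigung a(t) = 5·exp(t/2)/2. Durch Einsetzen von t = 5.349206534669877: a(5.349206534669877) = 36.2664836457762.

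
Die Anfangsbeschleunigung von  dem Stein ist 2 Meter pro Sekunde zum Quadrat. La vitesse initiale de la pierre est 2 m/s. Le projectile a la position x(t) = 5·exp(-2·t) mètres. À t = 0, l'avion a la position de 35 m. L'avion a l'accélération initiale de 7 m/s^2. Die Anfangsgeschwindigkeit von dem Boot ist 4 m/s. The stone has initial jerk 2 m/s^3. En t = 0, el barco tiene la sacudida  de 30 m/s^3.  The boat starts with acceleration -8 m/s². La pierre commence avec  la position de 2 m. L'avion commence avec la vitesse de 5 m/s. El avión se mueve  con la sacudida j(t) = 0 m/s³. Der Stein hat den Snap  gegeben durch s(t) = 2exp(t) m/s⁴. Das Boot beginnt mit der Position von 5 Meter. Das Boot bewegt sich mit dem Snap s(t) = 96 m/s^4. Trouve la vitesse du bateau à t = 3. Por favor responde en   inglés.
We must find the integral of our snap equation s(t) = 96 3 times. Taking ∫s(t)dt and applying j(0) = 30, we find j(t) = 96·t + 30. The integral of jerk is acceleration. Using a(0) = -8, we get a(t) = 48·t^2 + 30·t - 8. Finding the integral of a(t) and using v(0) = 4: v(t) = 16·t^3 + 15·t^2 - 8·t + 4. Using v(t) = 16·t^3 + 15·t^2 - 8·t + 4 and substituting t = 3, we find v = 547.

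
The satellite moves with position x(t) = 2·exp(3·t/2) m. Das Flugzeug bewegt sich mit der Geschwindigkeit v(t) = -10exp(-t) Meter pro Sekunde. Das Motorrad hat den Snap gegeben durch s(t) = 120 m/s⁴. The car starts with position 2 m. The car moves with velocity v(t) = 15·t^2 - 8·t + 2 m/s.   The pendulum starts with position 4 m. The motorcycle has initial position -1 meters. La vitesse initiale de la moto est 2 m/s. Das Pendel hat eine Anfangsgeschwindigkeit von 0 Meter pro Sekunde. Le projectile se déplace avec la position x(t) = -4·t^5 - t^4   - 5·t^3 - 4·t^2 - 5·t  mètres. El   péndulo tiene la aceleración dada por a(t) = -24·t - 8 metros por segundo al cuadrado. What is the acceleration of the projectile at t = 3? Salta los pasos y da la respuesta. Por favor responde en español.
a(3) = -2366.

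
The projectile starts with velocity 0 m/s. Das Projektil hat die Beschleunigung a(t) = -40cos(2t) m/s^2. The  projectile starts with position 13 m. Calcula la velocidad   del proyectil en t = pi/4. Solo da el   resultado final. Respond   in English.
v(pi/4) = -20.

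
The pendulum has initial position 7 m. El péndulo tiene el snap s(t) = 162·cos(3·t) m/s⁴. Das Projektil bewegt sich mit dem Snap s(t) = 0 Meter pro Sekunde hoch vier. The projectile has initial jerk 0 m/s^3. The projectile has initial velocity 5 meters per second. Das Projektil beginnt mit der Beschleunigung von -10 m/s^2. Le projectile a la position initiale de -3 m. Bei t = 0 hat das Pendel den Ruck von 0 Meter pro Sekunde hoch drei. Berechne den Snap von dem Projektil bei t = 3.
Mit s(t) = 0 und Einsetzen von t = 3, finden wir s = 0.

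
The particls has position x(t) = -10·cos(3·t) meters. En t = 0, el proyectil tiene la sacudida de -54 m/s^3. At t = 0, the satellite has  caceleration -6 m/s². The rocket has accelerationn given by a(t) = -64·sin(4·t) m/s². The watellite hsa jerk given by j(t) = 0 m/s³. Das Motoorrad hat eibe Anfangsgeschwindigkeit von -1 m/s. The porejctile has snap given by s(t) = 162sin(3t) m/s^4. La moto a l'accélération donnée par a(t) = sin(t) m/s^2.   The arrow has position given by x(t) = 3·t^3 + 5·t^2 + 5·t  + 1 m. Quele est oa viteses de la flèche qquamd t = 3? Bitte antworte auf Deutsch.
Um dies zu lösen, müssen wir 1 Ableitung unserer Gleichung für die Position x(t) = 3·t^3 + 5·t^2 + 5·t + 1 nehmen. Die Ableitung von der Position ergibt die Geschwindigkeit: v(t) = 9·t^2 + 10·t + 5. Wir haben die Geschwindigkeit v(t) = 9·t^2 + 10·t + 5. Durch Einsetzen von t = 3: v(3) = 116.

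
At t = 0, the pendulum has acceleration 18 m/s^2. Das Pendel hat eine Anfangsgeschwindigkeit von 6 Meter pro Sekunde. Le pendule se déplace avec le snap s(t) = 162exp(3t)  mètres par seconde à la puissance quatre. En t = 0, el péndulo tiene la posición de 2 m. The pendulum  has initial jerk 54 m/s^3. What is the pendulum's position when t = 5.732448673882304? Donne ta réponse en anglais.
To solve this, we need to take 4 integrals of our snap equation s(t) = 162·exp(3·t). The integral of snap is jerk. Using j(0) = 54, we get j(t) = 54·exp(3·t). Integrating jerk and using the initial condition a(0) = 18, we get a(t) = 18·exp(3·t). Taking ∫a(t)dt and applying v(0) = 6, we find v(t) = 6·exp(3·t). The antiderivative of velocity, with x(0) = 2, gives position: x(t) = 2·exp(3·t). We have position x(t) = 2·exp(3·t). Substituting t = 5.732448673882304: x(5.732448673882304) = 58849459.2025461.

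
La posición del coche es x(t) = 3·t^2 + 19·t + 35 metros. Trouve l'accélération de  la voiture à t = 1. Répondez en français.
Pour résoudre ceci, nous devons prendre 2 dérivées de notre équation de la position x(t) = 3·t^2 + 19·t + 35. En dérivant la position, nous obtenons la vitesse: v(t) = 6·t + 19. La dérivée de la vitesse donne l'accélération: a(t) = 6. Nous avons l'accélération a(t) = 6. En substituant t = 1: a(1) = 6.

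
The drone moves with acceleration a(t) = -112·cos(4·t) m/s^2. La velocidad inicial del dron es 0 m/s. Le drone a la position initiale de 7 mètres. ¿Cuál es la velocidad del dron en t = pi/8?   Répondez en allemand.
Wir müssen unsere Gleichung für die Beschleunigung a(t) = -112·cos(4·t) 1-mal integrieren. Mit ∫a(t)dt und Anwendung von v(0) = 0, finden wir v(t) = -28·sin(4·t). Aus der Gleichung für die Geschwindigkeit v(t) = -28·sin(4·t), setzen wir t = pi/8 ein und erhalten v = -28.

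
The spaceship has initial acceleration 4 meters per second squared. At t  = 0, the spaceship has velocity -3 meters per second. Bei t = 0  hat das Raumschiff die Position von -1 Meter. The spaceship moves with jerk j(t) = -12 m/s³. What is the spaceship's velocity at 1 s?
Starting from jerk j(t) = -12, we take 2 antiderivatives. Finding the antiderivative of j(t) and using a(0) = 4: a(t) = 4 - 12·t. The integral of acceleration, with v(0) = -3, gives velocity: v(t) = -6·t^2 + 4·t - 3. Using v(t) = -6·t^2 + 4·t - 3 and substituting t = 1, we find v = -5.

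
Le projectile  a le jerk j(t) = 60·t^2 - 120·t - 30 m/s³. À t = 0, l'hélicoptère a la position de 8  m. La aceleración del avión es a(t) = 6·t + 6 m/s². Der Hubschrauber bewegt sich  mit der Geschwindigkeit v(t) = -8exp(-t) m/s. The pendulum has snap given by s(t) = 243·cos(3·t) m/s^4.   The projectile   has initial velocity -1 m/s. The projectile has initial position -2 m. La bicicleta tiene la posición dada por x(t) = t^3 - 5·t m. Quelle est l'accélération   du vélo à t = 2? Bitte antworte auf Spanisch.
Para resolver esto, necesitamos tomar 2 derivadas de nuestra ecuación de la posición x(t) = t^3 - 5·t. La derivada de la posición da la velocidad: v(t) = 3·t^2 - 5. La derivada de la velocidad da la aceleración: a(t) = 6·t. Usando a(t) = 6·t y sustituyendo t = 2, encontramos a = 12.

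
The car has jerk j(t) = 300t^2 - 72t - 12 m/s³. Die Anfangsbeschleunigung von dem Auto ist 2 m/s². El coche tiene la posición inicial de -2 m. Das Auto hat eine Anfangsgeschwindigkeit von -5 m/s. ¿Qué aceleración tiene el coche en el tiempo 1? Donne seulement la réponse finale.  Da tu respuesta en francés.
a(1) = 54.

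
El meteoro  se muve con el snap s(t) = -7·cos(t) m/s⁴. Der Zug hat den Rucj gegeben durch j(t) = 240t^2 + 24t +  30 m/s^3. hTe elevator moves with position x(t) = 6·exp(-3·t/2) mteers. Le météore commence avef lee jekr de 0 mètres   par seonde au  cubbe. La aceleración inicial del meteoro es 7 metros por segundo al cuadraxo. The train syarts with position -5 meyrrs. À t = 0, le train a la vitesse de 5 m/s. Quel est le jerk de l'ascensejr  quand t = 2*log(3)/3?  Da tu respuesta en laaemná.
Um dies zu lösen, müssen wir 3 Ableitungen unserer Gleichung für die Position x(t) = 6·exp(-3·t/2) nehmen. Mit d/dt von x(t) finden wir v(t) = -9·exp(-3·t/2). Die Ableitung von der Geschwindigkeit ergibt die Beschleunigung: a(t) = 27·exp(-3·t/2)/2. Die Ableitung von der Beschleunigung ergibt den Ruck: j(t) = -81·exp(-3·t/2)/4. Wir haben den Ruck j(t) = -81·exp(-3·t/2)/4. Durch Einsetzen von t = 2*log(3)/3: j(2*log(3)/3) = -27/4.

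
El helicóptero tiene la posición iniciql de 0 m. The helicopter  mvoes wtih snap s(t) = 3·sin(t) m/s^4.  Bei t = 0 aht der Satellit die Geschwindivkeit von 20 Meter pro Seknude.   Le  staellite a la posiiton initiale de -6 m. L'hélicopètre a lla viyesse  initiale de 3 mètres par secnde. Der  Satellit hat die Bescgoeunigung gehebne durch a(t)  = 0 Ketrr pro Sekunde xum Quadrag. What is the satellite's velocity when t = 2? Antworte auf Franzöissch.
Nous devons intégrer notre équation de l'accélération a(t) = 0 1 fois. La primitive de l'accélération, avec v(0) = 20, donne la vitesse: v(t) = 20. Nous avons la vitesse v(t) = 20. En substituant t = 2: v(2) = 20.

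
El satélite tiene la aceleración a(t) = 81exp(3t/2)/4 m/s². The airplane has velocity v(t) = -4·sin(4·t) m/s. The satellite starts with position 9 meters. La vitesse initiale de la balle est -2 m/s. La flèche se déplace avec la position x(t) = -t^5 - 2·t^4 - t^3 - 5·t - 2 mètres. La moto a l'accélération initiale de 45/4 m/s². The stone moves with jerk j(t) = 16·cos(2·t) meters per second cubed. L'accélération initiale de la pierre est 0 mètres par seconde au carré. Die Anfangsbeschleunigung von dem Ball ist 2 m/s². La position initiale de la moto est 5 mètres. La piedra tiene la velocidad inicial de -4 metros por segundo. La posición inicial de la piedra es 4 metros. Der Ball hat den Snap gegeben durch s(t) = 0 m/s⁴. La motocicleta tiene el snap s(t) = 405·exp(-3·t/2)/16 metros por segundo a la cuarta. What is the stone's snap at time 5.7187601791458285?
To solve this, we need to take 1 derivative of our jerk equation j(t) = 16·cos(2·t). Taking d/dt of j(t), we find s(t) = -32·sin(2·t). From the given snap equation s(t) = -32·sin(2·t), we substitute t = 5.7187601791458285 to get s = 28.9254733499298.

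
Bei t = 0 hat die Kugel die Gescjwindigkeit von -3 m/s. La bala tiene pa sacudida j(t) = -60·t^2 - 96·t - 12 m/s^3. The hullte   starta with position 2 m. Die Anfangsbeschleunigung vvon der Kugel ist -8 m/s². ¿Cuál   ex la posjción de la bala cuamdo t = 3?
Para resolver esto, necesitamos tomar 3 integrales de nuestra ecuación de la sacudida j(t) = -60·t^2 - 96·t - 12. La antiderivada de la sacudida es la aceleración. Usando a(0) = -8, obtenemos a(t) = -20·t^3 - 48·t^2 - 12·t - 8. Tomando ∫a(t)dt y aplicando v(0) = -3, encontramos v(t) = -5·t^4 - 16·t^3 - 6·t^2 - 8·t - 3. La integral de la velocidad es la posición. Usando x(0) = 2, obtenemos x(t) = -t^5 - 4·t^4 - 2·t^3 - 4·t^2 - 3·t + 2. Tenemos la posición x(t) = -t^5 - 4·t^4 - 2·t^3 - 4·t^2 - 3·t + 2. Sustituyendo t = 3: x(3) = -664.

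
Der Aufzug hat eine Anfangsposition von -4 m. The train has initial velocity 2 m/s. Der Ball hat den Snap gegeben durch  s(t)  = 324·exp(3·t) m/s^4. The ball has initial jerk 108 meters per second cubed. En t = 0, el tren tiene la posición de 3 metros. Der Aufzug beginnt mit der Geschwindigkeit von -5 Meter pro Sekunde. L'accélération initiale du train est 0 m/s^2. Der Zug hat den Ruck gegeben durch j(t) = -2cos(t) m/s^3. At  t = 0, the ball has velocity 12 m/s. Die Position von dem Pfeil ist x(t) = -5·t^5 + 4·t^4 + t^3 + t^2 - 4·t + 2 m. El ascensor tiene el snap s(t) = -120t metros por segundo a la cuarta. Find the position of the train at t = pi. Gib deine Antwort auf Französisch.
Pour résoudre ceci, nous devons prendre 3 primitives de notre équation du jerk j(t) = -2·cos(t). L'intégrale du jerk, avec a(0) = 0, donne l'accélération: a(t) = -2·sin(t). L'intégrale de l'accélération, avec v(0) = 2, donne la vitesse: v(t) = 2·cos(t). En prenant ∫v(t)dt et en appliquant x(0) = 3, nous trouvons x(t) = 2·sin(t) + 3. De l'équation de la position x(t) = 2·sin(t) + 3, nous substituons t = pi pour obtenir x = 3.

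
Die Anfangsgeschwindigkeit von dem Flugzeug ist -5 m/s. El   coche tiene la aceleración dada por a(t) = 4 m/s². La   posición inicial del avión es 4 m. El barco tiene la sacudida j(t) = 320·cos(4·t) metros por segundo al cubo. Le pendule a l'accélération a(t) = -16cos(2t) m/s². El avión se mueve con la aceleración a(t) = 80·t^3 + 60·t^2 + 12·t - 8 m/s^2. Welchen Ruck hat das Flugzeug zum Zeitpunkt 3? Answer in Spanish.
Partiendo de la aceleración a(t) = 80·t^3 + 60·t^2 + 12·t - 8, tomamos 1 derivada. Tomando d/dt de a(t), encontramos j(t) = 240·t^2 + 120·t + 12. De la ecuación de la sacudida j(t) = 240·t^2 + 120·t + 12, sustituimos t = 3 para obtener j = 2532.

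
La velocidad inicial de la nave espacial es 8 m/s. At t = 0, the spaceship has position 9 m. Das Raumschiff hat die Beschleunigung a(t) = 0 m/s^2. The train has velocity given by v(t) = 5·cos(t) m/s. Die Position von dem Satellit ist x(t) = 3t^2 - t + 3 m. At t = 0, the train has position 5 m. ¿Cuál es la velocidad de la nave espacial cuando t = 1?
Para resolver esto, necesitamos tomar 1 antiderivada de nuestra ecuación de la aceleración a(t) = 0. Tomando ∫a(t)dt y aplicando v(0) = 8, encontramos v(t) = 8. Tenemos la velocidad v(t) = 8. Sustituyendo t = 1: v(1) = 8.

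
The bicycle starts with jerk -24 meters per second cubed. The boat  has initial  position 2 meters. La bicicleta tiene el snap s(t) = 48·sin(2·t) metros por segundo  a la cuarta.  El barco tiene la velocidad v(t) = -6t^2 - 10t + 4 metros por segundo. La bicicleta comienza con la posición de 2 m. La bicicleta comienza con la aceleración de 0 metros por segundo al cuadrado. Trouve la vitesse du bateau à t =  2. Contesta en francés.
En utilisant v(t) = -6·t^2 - 10·t + 4 et en substituant t = 2, nous trouvons v = -40.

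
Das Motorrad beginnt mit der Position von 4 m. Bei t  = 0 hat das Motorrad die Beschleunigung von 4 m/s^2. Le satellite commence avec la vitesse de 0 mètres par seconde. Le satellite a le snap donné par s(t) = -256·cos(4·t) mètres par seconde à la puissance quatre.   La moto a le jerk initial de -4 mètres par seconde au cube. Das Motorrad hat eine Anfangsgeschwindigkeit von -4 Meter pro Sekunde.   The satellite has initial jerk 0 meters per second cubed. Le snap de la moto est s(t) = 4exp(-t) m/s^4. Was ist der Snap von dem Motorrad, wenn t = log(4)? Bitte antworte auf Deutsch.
Wir haben den Snap s(t) = 4·exp(-t). Durch Einsetzen von t = log(4): s(log(4)) = 1.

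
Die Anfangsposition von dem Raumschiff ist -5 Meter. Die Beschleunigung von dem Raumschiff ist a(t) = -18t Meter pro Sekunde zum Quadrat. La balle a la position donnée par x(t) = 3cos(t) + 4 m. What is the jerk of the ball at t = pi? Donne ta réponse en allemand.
Ausgehend von der Position x(t) = 3·cos(t) + 4, nehmen wir 3 Ableitungen. Durch Ableiten von der Position erhalten wir die Geschwindigkeit: v(t) = -3·sin(t). Durch Ableiten von der Geschwindigkeit erhalten wir die Beschleunigung: a(t) = -3·cos(t). Mit d/dt von a(t) finden wir j(t) = 3·sin(t). Wir haben den Ruck j(t) = 3·sin(t). Durch Einsetzen von t = pi: j(pi) = 0.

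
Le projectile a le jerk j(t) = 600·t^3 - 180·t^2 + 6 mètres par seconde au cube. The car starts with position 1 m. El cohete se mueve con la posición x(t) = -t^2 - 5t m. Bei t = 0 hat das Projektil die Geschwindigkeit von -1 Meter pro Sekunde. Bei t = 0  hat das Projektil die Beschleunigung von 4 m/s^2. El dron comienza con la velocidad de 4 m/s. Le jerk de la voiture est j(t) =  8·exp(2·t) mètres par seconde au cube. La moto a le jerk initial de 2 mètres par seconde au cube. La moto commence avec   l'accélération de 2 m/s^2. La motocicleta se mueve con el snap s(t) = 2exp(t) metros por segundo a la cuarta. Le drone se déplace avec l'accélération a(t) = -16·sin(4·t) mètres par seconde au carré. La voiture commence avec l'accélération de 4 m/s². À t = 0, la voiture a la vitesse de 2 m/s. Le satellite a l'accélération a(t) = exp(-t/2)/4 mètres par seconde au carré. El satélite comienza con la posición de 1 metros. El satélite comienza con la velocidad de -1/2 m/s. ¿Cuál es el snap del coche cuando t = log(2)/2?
Partiendo de la sacudida j(t) = 8·exp(2·t), tomamos 1 derivada. Tomando d/dt de j(t), encontramos s(t) = 16·exp(2·t). Usando s(t) = 16·exp(2·t) y sustituyendo t = log(2)/2, encontramos s = 32.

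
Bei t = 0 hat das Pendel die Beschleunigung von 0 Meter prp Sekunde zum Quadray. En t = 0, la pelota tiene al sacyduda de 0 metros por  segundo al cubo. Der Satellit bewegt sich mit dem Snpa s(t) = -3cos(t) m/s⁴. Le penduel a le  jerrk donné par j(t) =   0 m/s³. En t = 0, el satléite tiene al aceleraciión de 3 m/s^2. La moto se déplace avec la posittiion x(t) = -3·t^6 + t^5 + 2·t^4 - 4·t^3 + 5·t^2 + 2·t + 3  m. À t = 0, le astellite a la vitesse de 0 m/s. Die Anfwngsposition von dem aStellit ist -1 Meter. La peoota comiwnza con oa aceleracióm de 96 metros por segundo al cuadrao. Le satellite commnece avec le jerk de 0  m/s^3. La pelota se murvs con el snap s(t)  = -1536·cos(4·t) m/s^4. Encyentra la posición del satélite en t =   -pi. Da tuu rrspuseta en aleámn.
Wir müssen die Stammfunktion unserer Gleichung für den Snap s(t) = -3·cos(t) 4-mal finden. Durch Integration von dem Snap und Verwendung der Anfangsbedingung j(0) = 0, erhalten wir j(t) = -3·sin(t). Mit ∫j(t)dt und Anwendung von a(0) = 3, finden wir a(t) = 3·cos(t). Die Stammfunktion von der Beschleunigung, mit v(0) = 0, ergibt die Geschwindigkeit: v(t) = 3·sin(t). Das Integral von der Geschwindigkeit, mit x(0) = -1, ergibt die Position: x(t) = 2 - 3·cos(t). Mit x(t) = 2 - 3·cos(t) und Einsetzen von t = -pi, finden wir x = 5.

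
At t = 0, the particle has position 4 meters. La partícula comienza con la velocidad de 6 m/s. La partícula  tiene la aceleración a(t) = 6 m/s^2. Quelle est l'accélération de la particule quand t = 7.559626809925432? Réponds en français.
Nous avons l'accélération a(t) = 6. En substituant t = 7.559626809925432: a(7.559626809925432) = 6.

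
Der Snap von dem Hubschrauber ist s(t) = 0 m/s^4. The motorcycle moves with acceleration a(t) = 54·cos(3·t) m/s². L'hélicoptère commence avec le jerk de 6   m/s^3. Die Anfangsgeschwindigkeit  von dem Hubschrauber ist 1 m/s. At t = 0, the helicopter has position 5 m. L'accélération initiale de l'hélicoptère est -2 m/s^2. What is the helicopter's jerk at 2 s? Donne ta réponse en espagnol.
Debemos encontrar la antiderivada de nuestra ecuación del snap s(t) = 0 1 vez. La antiderivada del snap, con j(0) = 6, da la sacudida: j(t) = 6. Usando j(t) = 6 y sustituyendo t = 2, encontramos j = 6.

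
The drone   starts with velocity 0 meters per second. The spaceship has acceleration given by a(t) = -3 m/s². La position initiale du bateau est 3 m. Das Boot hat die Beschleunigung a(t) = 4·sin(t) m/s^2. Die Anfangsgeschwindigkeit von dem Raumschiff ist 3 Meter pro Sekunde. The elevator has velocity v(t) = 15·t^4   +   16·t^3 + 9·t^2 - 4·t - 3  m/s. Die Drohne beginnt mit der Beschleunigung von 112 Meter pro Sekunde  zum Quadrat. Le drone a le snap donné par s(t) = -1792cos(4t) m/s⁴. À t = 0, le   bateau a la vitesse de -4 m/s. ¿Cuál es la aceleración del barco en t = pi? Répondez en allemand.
Wir haben die Beschleunigung a(t) = 4·sin(t). Durch Einsetzen von t = pi: a(pi) = 0.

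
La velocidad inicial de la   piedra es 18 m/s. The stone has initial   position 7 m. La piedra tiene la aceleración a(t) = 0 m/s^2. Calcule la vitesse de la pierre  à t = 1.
Nous devons trouver l'intégrale de notre équation de l'accélération a(t) = 0 1 fois. En prenant ∫a(t)dt et en appliquant v(0) = 18, nous trouvons v(t) = 18. Nous avons la vitesse v(t) = 18. En substituant t = 1: v(1) = 18.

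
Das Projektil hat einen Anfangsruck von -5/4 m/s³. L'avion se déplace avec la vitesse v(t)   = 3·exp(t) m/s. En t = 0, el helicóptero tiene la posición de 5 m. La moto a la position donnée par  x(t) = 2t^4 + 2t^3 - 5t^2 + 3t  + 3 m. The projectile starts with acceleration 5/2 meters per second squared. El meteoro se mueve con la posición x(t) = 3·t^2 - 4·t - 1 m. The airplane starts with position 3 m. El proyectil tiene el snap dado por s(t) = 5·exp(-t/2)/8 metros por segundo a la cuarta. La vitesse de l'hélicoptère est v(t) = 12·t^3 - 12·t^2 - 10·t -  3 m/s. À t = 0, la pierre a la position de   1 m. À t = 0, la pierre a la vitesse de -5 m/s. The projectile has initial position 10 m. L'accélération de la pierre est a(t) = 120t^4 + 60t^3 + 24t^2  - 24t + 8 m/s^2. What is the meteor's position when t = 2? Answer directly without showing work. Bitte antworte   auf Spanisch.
La respuesta es 3.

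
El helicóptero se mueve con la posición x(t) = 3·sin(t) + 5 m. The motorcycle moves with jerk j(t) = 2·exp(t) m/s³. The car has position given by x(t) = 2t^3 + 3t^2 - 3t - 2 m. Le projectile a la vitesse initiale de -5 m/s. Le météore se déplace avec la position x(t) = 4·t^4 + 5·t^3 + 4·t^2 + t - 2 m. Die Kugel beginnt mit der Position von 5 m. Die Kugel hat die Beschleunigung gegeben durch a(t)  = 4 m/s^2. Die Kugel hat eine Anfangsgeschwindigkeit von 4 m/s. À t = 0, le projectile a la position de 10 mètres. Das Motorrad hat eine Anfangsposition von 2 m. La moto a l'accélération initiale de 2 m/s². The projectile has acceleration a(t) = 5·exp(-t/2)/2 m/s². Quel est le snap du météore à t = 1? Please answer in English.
Starting from position x(t) = 4·t^4 + 5·t^3 + 4·t^2 + t - 2, we take 4 derivatives. Differentiating position, we get velocity: v(t) = 16·t^3 + 15·t^2 + 8·t + 1. Taking d/dt of v(t), we find a(t) = 48·t^2 + 30·t + 8. The derivative of acceleration gives jerk: j(t) = 96·t + 30. Differentiating jerk, we get snap: s(t) = 96. Using s(t) = 96 and substituting t = 1, we find s = 96.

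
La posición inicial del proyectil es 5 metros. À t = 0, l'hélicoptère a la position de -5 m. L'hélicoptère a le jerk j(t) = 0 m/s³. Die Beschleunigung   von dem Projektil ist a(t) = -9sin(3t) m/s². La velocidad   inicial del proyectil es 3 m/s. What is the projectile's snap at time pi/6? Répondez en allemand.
Ausgehend von der Beschleunigung a(t) = -9·sin(3·t), nehmen wir 2 Ableitungen. Mit d/dt von a(t) finden wir j(t) = -27·cos(3·t). Durch Ableiten von dem Ruck erhalten wir den Snap: s(t) = 81·sin(3·t). Aus der Gleichung für den Snap s(t) = 81·sin(3·t), setzen wir t = pi/6 ein und erhalten s = 81.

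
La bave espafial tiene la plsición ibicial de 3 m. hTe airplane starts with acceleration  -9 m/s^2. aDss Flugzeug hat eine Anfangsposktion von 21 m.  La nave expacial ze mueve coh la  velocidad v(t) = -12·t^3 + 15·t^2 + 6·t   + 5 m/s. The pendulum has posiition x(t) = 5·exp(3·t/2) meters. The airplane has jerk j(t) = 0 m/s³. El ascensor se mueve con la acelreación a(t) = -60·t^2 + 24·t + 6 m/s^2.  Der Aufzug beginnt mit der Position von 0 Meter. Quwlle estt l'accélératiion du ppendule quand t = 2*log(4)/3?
Pour résoudre ceci, nous devons prendre 2 dérivées de notre équation de la position x(t) = 5·exp(3·t/2). En dérivant la position, nous obtenons la vitesse: v(t) = 15·exp(3·t/2)/2. La dérivée de la vitesse donne l'accélération: a(t) = 45·exp(3·t/2)/4. En utilisant a(t) = 45·exp(3·t/2)/4 et en substituant t = 2*log(4)/3, nous trouvons a = 45.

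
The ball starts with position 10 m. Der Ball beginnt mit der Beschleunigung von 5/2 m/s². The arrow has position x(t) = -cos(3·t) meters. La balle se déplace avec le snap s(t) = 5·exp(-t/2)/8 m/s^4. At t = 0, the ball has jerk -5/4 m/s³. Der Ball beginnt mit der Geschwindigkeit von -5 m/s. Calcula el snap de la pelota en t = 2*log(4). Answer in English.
Using s(t) = 5·exp(-t/2)/8 and substituting t = 2*log(4), we find s = 5/32.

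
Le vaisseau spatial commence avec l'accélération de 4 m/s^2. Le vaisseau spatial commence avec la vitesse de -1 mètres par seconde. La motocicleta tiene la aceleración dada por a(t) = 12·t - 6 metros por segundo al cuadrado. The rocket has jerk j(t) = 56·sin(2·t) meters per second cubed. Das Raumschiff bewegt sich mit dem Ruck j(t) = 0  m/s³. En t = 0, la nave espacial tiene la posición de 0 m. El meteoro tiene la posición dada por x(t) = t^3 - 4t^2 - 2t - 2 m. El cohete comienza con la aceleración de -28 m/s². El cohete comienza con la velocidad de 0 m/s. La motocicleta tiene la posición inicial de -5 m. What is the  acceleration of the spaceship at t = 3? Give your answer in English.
We must find the integral of our jerk equation j(t) = 0 1 time. Finding the integral of j(t) and using a(0) = 4: a(t) = 4. From the given acceleration equation a(t) = 4, we substitute t = 3 to get a = 4.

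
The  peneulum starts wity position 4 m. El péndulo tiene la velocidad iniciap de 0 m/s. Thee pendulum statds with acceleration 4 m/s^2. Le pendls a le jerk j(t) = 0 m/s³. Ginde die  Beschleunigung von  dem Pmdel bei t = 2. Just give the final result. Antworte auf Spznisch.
a(2) = 4.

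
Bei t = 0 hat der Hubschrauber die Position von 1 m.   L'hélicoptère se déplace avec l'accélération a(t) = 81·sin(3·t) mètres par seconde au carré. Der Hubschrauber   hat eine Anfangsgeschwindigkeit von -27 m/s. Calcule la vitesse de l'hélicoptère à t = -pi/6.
Nous devons intégrer notre équation de l'accélération a(t) = 81·sin(3·t) 1 fois. L'intégrale de l'accélération est la vitesse. En utilisant v(0) = -27, nous obtenons v(t) = -27·cos(3·t). En utilisant v(t) = -27·cos(3·t) et en substituant t = -pi/6, nous trouvons v = 0.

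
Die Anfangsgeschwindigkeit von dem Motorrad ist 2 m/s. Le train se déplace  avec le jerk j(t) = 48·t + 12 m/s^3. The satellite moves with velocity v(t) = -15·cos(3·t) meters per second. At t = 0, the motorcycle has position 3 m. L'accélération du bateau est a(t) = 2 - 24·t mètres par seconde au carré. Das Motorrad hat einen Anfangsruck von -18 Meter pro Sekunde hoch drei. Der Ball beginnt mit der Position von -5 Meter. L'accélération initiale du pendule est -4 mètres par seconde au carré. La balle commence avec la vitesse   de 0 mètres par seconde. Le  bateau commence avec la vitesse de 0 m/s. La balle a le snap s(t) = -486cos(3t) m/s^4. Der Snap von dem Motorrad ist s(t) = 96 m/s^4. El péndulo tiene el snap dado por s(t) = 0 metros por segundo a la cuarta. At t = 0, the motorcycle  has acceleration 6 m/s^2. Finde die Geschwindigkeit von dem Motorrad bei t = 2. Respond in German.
Ausgehend von dem Snap s(t) = 96, nehmen wir 3 Stammfunktionen. Das Integral von dem Snap, mit j(0) = -18, ergibt den Ruck: j(t) = 96·t - 18. Die Stammfunktion von dem Ruck ist die Beschleunigung. Mit a(0) = 6 erhalten wir a(t) = 48·t^2 - 18·t + 6. Durch Integration von der Beschleunigung und Verwendung der Anfangsbedingung v(0) = 2, erhalten wir v(t) = 16·t^3 - 9·t^2 + 6·t + 2. Aus der Gleichung für die Geschwindigkeit v(t) = 16·t^3 - 9·t^2 + 6·t + 2, setzen wir t = 2 ein und erhalten v = 106.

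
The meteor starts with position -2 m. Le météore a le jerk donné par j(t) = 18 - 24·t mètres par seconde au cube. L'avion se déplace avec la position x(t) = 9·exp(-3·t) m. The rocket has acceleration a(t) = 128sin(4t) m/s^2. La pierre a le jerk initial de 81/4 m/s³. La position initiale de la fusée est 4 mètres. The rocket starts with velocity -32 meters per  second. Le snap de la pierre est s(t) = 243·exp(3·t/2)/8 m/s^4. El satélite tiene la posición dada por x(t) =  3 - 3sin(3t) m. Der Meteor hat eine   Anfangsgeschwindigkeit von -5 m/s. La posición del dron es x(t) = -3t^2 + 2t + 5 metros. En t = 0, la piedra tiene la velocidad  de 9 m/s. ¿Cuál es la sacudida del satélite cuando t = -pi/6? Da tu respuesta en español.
Partiendo de la posición x(t) = 3 - 3·sin(3·t), tomamos 3 derivadas. Tomando d/dt de x(t), encontramos v(t) = -9·cos(3·t). La derivada de la velocidad da la aceleración: a(t) = 27·sin(3·t). La derivada de la aceleración da la sacudida: j(t) = 81·cos(3·t). Usando j(t) = 81·cos(3·t) y sustituyendo t = -pi/6, encontramos j = 0.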